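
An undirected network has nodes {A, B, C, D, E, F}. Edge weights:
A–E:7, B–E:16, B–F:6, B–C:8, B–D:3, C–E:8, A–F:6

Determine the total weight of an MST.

Prim's algorithm from E:
Step 1: frontier [A–E 7, C–E 8, B–E 16] → take A–E (7); add A.
Step 2: frontier [A–F 6, C–E 8, B–E 16] → take A–F (6); add F.
Step 3: frontier [C–E 8, B–E 16, B–F 6] → take B–F (6); add B.
Step 4: frontier [B–D 3, B–C 8, C–E 8] → take B–D (3); add D.
Step 5: frontier [B–C 8, C–E 8] → take B–C (8); add C.
MST edges: A–E, A–F, B–F, B–D, B–C; total weight 7+6+6+3+8 = 30.

30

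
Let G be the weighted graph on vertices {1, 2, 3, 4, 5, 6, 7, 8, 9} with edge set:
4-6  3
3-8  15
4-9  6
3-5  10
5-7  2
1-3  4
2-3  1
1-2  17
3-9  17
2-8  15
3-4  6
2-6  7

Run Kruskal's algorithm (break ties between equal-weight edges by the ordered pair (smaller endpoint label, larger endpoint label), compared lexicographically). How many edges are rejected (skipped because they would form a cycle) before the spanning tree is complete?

1

Kruskal's algorithm — process edges by increasing weight (ties by edge label):
2-3 (1): add — endpoints in different components.
5-7 (2): add — endpoints in different components.
4-6 (3): add — endpoints in different components.
1-3 (4): add — endpoints in different components.
3-4 (6): add — endpoints in different components.
4-9 (6): add — endpoints in different components.
2-6 (7): skip — 2 and 6 already connected.
3-5 (10): add — endpoints in different components.
2-8 (15): add — endpoints in different components.
Edges rejected before the tree was complete: 1.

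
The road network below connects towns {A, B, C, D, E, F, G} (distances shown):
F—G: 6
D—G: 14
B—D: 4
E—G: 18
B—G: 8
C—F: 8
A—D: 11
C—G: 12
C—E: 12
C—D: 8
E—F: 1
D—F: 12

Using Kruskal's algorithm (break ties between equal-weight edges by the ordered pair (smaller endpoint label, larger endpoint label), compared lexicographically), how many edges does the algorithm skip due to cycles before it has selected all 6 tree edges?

Kruskal's algorithm — process edges by increasing weight (ties by edge label):
E—F (1): add. Components now {A} {B} {C} {D} {E,F} {G}
B—D (4): add. Components now {A} {B,D} {C} {E,F} {G}
F—G (6): add. Components now {A} {B,D} {C} {E,F,G}
B—G (8): add. Components now {A} {B,D,E,F,G} {C}
C—D (8): add. Components now {A} {B,C,D,E,F,G}
C—F (8): skip — C and F already connected.
A—D (11): add. Components now {A,B,C,D,E,F,G}
Edges rejected before the tree was complete: 1.

1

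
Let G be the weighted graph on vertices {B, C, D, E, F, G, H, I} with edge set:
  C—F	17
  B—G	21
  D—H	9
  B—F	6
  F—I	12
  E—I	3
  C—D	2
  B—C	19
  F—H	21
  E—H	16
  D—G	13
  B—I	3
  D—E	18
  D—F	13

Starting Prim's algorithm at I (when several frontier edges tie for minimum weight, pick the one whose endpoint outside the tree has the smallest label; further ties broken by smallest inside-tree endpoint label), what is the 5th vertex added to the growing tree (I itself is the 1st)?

D

Grow the tree from I using Prim:
Step 1: frontier [B—I 3, E—I 3, F—I 12] → take B—I (3); add B.
Step 2: frontier [B—F 6, B—C 19, B—G 21, E—I 3, F—I 12] → take E—I (3); add E.
Step 3: frontier [B—F 6, B—C 19, B—G 21, E—H 16, D—E 18, F—I 12] → take B—F (6); add F.
Step 4: frontier [B—C 19, B—G 21, E—H 16, D—E 18, D—F 13, C—F 17, F—H 21] → take D—F (13); add D.
Step 5: frontier [B—C 19, B—G 21, C—D 2, D—H 9, D—G 13, E—H 16, C—F 17, F—H 21] → take C—D (2); add C.
Step 6: frontier [B—G 21, D—H 9, D—G 13, E—H 16, F—H 21] → take D—H (9); add H.
Step 7: frontier [B—G 21, D—G 13] → take D—G (13); add G.
Vertex order: I, B, E, F, D, C, H, G. The 5th vertex is D.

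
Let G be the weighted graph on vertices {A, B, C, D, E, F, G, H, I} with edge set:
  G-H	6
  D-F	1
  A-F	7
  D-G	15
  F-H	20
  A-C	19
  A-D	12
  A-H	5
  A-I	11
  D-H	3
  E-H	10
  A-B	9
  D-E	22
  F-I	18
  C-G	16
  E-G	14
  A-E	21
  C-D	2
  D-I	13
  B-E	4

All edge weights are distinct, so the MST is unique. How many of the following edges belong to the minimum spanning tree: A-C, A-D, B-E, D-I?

Kruskal's algorithm — process edges by increasing weight (ties by edge label):
D-F (1): add — endpoints in different components.
C-D (2): add — endpoints in different components.
D-H (3): add — endpoints in different components.
B-E (4): add — endpoints in different components.
A-H (5): add — endpoints in different components.
G-H (6): add — endpoints in different components.
A-F (7): skip — A and F already connected.
A-B (9): add — endpoints in different components.
E-H (10): skip — E and H already connected.
A-I (11): add — endpoints in different components.
MST edge set: {D-F, C-D, D-H, B-E, A-H, G-H, A-B, A-I}.
Of the listed edges, {B-E} are in the MST → 1.

1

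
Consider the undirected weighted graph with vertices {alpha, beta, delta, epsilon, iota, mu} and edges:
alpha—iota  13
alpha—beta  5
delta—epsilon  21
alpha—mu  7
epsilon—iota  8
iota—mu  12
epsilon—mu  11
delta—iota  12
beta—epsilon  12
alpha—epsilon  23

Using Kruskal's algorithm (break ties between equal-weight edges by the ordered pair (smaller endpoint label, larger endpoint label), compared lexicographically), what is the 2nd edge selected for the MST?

alpha-mu

Sort edges by weight, then run Kruskal:
alpha—beta (5): add. Components now {alpha,beta} {mu} {epsilon} {iota} {delta}
alpha—mu (7): add. Components now {alpha,beta,mu} {epsilon} {iota} {delta}
epsilon—iota (8): add. Components now {alpha,beta,mu} {epsilon,iota} {delta}
epsilon—mu (11): add. Components now {alpha,beta,epsilon,iota,mu} {delta}
beta—epsilon (12): skip — beta and epsilon already connected.
delta—iota (12): add. Components now {alpha,beta,delta,epsilon,iota,mu}
The 2nd edge added is alpha—mu.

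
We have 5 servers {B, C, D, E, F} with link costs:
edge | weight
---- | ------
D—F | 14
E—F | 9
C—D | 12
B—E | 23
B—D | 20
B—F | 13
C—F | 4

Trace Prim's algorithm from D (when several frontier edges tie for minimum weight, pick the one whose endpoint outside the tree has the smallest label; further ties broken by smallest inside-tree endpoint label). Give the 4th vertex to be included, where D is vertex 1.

Prim's algorithm from D:
Step 1: cheapest edge leaving the tree is C—D (12); add C.
Step 2: cheapest edge leaving the tree is C—F (4); add F.
Step 3: cheapest edge leaving the tree is E—F (9); add E.
Step 4: cheapest edge leaving the tree is B—F (13); add B.
Vertex order: D, C, F, E, B. The 4th vertex is E.

E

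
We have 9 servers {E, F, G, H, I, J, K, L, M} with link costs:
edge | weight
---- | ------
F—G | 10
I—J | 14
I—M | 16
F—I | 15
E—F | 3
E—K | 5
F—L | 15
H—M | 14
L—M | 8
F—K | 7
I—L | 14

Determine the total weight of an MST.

Grow the tree from G using Prim:
Step 1: frontier [F—G 10] → take F—G (10); add F.
Step 2: frontier [E—F 3, F—K 7, F—I 15, F—L 15] → take E—F (3); add E.
Step 3: frontier [E—K 5, F—K 7, F—I 15, F—L 15] → take E—K (5); add K.
Step 4: frontier [F—I 15, F—L 15] → take F—I (15); add I.
Step 5: frontier [F—L 15, I—J 14, I—L 14, I—M 16] → take I—J (14); add J.
Step 6: frontier [F—L 15, I—L 14, I—M 16] → take I—L (14); add L.
Step 7: frontier [I—M 16, L—M 8] → take L—M (8); add M.
Step 8: frontier [H—M 14] → take H—M (14); add H.
MST edges: F—G, E—F, E—K, F—I, I—J, I—L, L—M, H—M; total weight 10+3+5+15+14+14+8+14 = 83.

83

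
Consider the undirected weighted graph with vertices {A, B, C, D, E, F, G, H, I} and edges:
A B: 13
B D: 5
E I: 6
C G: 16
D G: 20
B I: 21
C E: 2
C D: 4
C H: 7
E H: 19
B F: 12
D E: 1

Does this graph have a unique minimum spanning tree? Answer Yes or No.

Yes

Sort edges by weight, then run Kruskal:
D E (1): add — endpoints in different components.
C E (2): add — endpoints in different components.
C D (4): skip — C and D already connected.
B D (5): add — endpoints in different components.
E I (6): add — endpoints in different components.
C H (7): add — endpoints in different components.
B F (12): add — endpoints in different components.
A B (13): add — endpoints in different components.
C G (16): add — endpoints in different components.
Every non-tree edge has weight strictly greater than the heaviest edge on the tree path between its endpoints, so the MST is unique.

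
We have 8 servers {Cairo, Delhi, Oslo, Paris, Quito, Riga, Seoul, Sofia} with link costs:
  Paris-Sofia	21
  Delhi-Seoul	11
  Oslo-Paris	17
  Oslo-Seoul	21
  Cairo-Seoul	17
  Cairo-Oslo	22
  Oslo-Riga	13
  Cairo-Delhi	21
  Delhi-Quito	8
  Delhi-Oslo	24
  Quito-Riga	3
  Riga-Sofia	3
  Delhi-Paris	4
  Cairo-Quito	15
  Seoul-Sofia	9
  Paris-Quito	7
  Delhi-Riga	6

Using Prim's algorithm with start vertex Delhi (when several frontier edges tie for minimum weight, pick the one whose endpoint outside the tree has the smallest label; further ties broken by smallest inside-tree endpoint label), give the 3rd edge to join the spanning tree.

Grow the tree from Delhi using Prim:
Step 1: cheapest edge leaving the tree is Delhi-Paris (4); add Paris.
Step 2: cheapest edge leaving the tree is Delhi-Riga (6); add Riga.
Step 3: cheapest edge leaving the tree is Quito-Riga (3); add Quito.
Step 4: cheapest edge leaving the tree is Riga-Sofia (3); add Sofia.
Step 5: cheapest edge leaving the tree is Seoul-Sofia (9); add Seoul.
Step 6: cheapest edge leaving the tree is Oslo-Riga (13); add Oslo.
Step 7: cheapest edge leaving the tree is Cairo-Quito (15); add Cairo.
The 3rd edge added is Quito-Riga.

Quito-Riga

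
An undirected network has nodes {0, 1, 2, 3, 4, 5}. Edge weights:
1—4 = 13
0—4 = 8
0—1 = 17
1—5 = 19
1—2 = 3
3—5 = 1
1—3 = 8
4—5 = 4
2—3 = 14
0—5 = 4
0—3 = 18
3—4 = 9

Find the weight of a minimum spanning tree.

Prim, starting at 2.
Step 1: cheapest edge leaving the tree is 1—2 (3); add 1.
Step 2: cheapest edge leaving the tree is 1—3 (8); add 3.
Step 3: cheapest edge leaving the tree is 3—5 (1); add 5.
Step 4: cheapest edge leaving the tree is 0—5 (4); add 0.
Step 5: cheapest edge leaving the tree is 4—5 (4); add 4.
MST edges: 1—2, 1—3, 3—5, 0—5, 4—5; total weight 3+8+1+4+4 = 20.

20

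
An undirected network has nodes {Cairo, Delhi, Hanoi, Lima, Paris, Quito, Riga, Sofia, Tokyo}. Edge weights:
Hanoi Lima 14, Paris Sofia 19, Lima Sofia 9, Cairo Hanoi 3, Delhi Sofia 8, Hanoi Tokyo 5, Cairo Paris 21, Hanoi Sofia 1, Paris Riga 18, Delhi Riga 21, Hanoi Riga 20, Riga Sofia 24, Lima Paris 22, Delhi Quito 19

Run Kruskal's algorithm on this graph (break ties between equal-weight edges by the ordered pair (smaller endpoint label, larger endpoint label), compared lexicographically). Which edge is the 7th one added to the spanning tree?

Kruskal: consider edges lightest-first.
Hanoi Sofia (1): add — endpoints in different components.
Cairo Hanoi (3): add — endpoints in different components.
Hanoi Tokyo (5): add — endpoints in different components.
Delhi Sofia (8): add — endpoints in different components.
Lima Sofia (9): add — endpoints in different components.
Hanoi Lima (14): skip — Lima and Hanoi already connected.
Paris Riga (18): add — endpoints in different components.
Delhi Quito (19): add — endpoints in different components.
Paris Sofia (19): add — endpoints in different components.
The 7th edge added is Delhi Quito.

Delhi-Quito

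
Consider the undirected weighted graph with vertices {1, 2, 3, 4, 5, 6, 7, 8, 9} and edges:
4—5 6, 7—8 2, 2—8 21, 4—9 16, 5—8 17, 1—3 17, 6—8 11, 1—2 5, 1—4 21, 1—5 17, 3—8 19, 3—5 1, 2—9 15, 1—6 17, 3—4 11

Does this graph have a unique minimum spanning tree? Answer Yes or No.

No

Sort edges by weight, then run Kruskal:
3—5 (1): add — endpoints in different components.
7—8 (2): add — endpoints in different components.
1—2 (5): add — endpoints in different components.
4—5 (6): add — endpoints in different components.
3—4 (11): skip — 3 and 4 already connected.
6—8 (11): add — endpoints in different components.
2—9 (15): add — endpoints in different components.
4—9 (16): add — endpoints in different components.
1—3 (17): skip — 1 and 3 already connected.
1—5 (17): skip — 1 and 5 already connected.
1—6 (17): add — endpoints in different components.
Non-tree edge 5—8 has weight 17, equal to the heaviest edge on its tree cycle — swapping gives another MST of the same weight. Not unique.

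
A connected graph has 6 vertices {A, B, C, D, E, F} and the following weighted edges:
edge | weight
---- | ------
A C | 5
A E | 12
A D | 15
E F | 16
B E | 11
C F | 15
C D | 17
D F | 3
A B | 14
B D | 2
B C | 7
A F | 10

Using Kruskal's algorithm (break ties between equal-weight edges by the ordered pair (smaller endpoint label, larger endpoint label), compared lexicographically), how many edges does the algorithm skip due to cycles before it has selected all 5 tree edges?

Kruskal: consider edges lightest-first.
B D (2): add — endpoints in different components.
D F (3): add — endpoints in different components.
A C (5): add — endpoints in different components.
B C (7): add — endpoints in different components.
A F (10): skip — A and F already connected.
B E (11): add — endpoints in different components.
Edges rejected before the tree was complete: 1.

1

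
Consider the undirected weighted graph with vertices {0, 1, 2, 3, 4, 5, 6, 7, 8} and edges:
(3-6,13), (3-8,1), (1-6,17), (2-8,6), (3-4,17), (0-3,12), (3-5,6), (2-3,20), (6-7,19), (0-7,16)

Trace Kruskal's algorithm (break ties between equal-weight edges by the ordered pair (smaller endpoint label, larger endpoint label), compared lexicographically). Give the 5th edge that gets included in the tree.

Kruskal: consider edges lightest-first.
3-8 (1): add — endpoints in different components.
2-8 (6): add — endpoints in different components.
3-5 (6): add — endpoints in different components.
0-3 (12): add — endpoints in different components.
3-6 (13): add — endpoints in different components.
0-7 (16): add — endpoints in different components.
1-6 (17): add — endpoints in different components.
3-4 (17): add — endpoints in different components.
The 5th edge added is 3-6.

3-6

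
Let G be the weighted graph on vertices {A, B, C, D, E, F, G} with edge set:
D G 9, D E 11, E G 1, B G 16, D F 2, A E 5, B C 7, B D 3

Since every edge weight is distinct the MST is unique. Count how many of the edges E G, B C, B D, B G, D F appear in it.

Kruskal: consider edges lightest-first.
E G (1): add — endpoints in different components.
D F (2): add — endpoints in different components.
B D (3): add — endpoints in different components.
A E (5): add — endpoints in different components.
B C (7): add — endpoints in different components.
D G (9): add — endpoints in different components.
MST edge set: {E G, D F, B D, A E, B C, D G}.
Of the listed edges, {E G, B C, B D, D F} are in the MST → 4.

4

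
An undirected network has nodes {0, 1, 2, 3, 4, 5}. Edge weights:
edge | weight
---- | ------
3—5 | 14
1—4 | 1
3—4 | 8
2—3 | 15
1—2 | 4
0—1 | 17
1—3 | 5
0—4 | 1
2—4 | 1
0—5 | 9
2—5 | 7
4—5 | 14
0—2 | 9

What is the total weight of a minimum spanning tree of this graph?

Kruskal: consider edges lightest-first.
0—4 (1): add — endpoints in different components.
1—4 (1): add — endpoints in different components.
2—4 (1): add — endpoints in different components.
1—2 (4): skip — 1 and 2 already connected.
1—3 (5): add — endpoints in different components.
2—5 (7): add — endpoints in different components.
MST edges: 0—4, 1—4, 2—4, 1—3, 2—5; total weight 1+1+1+5+7 = 15.

15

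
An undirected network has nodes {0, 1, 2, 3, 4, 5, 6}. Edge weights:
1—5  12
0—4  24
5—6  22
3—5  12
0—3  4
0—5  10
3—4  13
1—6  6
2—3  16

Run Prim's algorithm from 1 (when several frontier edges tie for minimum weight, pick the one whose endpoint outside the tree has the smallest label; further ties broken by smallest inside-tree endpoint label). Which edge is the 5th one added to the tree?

3-4

Prim, starting at 1.
Step 1: cheapest edge leaving the tree is 1—6 (6); add 6.
Step 2: cheapest edge leaving the tree is 1—5 (12); add 5.
Step 3: cheapest edge leaving the tree is 0—5 (10); add 0.
Step 4: cheapest edge leaving the tree is 0—3 (4); add 3.
Step 5: cheapest edge leaving the tree is 3—4 (13); add 4.
Step 6: cheapest edge leaving the tree is 2—3 (16); add 2.
The 5th edge added is 3—4.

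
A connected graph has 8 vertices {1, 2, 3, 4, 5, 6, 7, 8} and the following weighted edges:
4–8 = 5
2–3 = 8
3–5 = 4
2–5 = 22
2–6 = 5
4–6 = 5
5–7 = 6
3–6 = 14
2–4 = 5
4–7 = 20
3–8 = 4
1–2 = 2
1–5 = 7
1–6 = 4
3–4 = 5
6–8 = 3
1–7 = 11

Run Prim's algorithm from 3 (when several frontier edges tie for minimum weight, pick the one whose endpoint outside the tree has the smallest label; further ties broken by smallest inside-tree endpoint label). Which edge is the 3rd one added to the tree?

Prim, starting at 3.
Step 1: cheapest edge leaving the tree is 3–5 (4); add 5.
Step 2: cheapest edge leaving the tree is 3–8 (4); add 8.
Step 3: cheapest edge leaving the tree is 6–8 (3); add 6.
Step 4: cheapest edge leaving the tree is 1–6 (4); add 1.
Step 5: cheapest edge leaving the tree is 1–2 (2); add 2.
Step 6: cheapest edge leaving the tree is 2–4 (5); add 4.
Step 7: cheapest edge leaving the tree is 5–7 (6); add 7.
The 3rd edge added is 6–8.

6-8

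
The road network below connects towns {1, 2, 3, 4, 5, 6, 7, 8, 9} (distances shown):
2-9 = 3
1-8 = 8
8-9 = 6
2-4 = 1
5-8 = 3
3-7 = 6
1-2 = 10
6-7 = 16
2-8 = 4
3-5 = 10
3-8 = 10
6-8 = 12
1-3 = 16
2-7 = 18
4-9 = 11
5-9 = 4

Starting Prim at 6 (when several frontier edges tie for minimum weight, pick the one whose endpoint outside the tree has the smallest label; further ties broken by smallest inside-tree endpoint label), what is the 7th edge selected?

Prim's algorithm from 6:
Step 1: cheapest edge leaving the tree is 6-8 (12); add 8.
Step 2: cheapest edge leaving the tree is 5-8 (3); add 5.
Step 3: cheapest edge leaving the tree is 2-8 (4); add 2.
Step 4: cheapest edge leaving the tree is 2-4 (1); add 4.
Step 5: cheapest edge leaving the tree is 2-9 (3); add 9.
Step 6: cheapest edge leaving the tree is 1-8 (8); add 1.
Step 7: cheapest edge leaving the tree is 3-5 (10); add 3.
Step 8: cheapest edge leaving the tree is 3-7 (6); add 7.
The 7th edge added is 3-5.

3-5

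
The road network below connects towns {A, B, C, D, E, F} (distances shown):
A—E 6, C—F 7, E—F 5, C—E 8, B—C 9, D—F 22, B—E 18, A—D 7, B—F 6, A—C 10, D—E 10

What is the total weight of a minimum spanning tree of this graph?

31

Kruskal's algorithm — process edges by increasing weight (ties by edge label):
E—F (5): add — endpoints in different components.
A—E (6): add — endpoints in different components.
B—F (6): add — endpoints in different components.
A—D (7): add — endpoints in different components.
C—F (7): add — endpoints in different components.
MST edges: E—F, A—E, B—F, A—D, C—F; total weight 5+6+6+7+7 = 31.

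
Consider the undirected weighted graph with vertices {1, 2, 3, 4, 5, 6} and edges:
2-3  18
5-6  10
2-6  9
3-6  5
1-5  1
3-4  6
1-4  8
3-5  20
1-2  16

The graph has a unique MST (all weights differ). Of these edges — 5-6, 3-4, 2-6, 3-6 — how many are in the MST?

3

Sort edges by weight, then run Kruskal:
1-5 (1): add. Components now {1,5} {2} {3} {4} {6}
3-6 (5): add. Components now {1,5} {2} {3,6} {4}
3-4 (6): add. Components now {1,5} {2} {3,4,6}
1-4 (8): add. Components now {1,3,4,5,6} {2}
2-6 (9): add. Components now {1,2,3,4,5,6}
MST edge set: {1-5, 3-6, 3-4, 1-4, 2-6}.
Of the listed edges, {3-4, 2-6, 3-6} are in the MST → 3.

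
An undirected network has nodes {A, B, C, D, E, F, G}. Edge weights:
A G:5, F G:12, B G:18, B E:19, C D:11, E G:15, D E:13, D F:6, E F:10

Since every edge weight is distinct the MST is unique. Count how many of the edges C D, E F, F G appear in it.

Kruskal: consider edges lightest-first.
A G (5): add. Components now {A,G} {B} {C} {D} {E} {F}
D F (6): add. Components now {A,G} {B} {C} {D,F} {E}
E F (10): add. Components now {A,G} {B} {C} {D,E,F}
C D (11): add. Components now {A,G} {B} {C,D,E,F}
F G (12): add. Components now {A,C,D,E,F,G} {B}
D E (13): skip — D and E already connected.
E G (15): skip — E and G already connected.
B G (18): add. Components now {A,B,C,D,E,F,G}
MST edge set: {A G, D F, E F, C D, F G, B G}.
Of the listed edges, {C D, E F, F G} are in the MST → 3.

3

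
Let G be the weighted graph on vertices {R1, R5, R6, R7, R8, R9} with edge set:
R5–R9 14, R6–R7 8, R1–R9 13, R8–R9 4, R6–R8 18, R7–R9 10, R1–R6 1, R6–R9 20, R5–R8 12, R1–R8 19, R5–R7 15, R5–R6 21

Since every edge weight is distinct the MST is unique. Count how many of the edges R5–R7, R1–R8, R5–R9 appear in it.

0

Sort edges by weight, then run Kruskal:
R1–R6 (1): add. Components now {R1,R6} {R8} {R9} {R5} {R7}
R8–R9 (4): add. Components now {R1,R6} {R8,R9} {R5} {R7}
R6–R7 (8): add. Components now {R1,R6,R7} {R8,R9} {R5}
R7–R9 (10): add. Components now {R1,R6,R7,R8,R9} {R5}
R5–R8 (12): add. Components now {R1,R5,R6,R7,R8,R9}
MST edge set: {R1–R6, R8–R9, R6–R7, R7–R9, R5–R8}.
Of the listed edges, {} are in the MST → 0.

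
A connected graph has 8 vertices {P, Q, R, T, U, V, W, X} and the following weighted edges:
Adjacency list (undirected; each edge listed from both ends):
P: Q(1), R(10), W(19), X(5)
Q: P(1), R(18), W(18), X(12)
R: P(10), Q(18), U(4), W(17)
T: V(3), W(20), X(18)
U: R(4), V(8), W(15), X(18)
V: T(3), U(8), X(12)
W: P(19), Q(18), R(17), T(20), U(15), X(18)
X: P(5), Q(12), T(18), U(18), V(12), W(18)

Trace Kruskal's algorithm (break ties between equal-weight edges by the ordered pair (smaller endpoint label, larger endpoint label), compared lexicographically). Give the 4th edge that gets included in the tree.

P-X

Sort edges by weight, then run Kruskal:
P—Q (1): add — endpoints in different components.
T—V (3): add — endpoints in different components.
R—U (4): add — endpoints in different components.
P—X (5): add — endpoints in different components.
U—V (8): add — endpoints in different components.
P—R (10): add — endpoints in different components.
Q—X (12): skip — Q and X already connected.
V—X (12): skip — X and V already connected.
U—W (15): add — endpoints in different components.
The 4th edge added is P—X.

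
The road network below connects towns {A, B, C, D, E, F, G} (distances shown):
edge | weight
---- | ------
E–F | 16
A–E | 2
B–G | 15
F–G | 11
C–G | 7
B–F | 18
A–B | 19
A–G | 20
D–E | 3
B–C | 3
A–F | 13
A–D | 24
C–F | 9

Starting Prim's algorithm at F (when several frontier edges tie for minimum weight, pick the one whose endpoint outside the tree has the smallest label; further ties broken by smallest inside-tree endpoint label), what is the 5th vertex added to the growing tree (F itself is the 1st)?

A

Prim's algorithm from F:
Step 1: frontier [C–F 9, F–G 11, A–F 13, E–F 16, B–F 18] → take C–F (9); add C.
Step 2: frontier [B–C 3, C–G 7, F–G 11, A–F 13, E–F 16, B–F 18] → take B–C (3); add B.
Step 3: frontier [B–G 15, A–B 19, C–G 7, F–G 11, A–F 13, E–F 16] → take C–G (7); add G.
Step 4: frontier [A–B 19, A–F 13, E–F 16, A–G 20] → take A–F (13); add A.
Step 5: frontier [A–E 2, A–D 24, E–F 16] → take A–E (2); add E.
Step 6: frontier [A–D 24, D–E 3] → take D–E (3); add D.
Vertex order: F, C, B, G, A, E, D. The 5th vertex is A.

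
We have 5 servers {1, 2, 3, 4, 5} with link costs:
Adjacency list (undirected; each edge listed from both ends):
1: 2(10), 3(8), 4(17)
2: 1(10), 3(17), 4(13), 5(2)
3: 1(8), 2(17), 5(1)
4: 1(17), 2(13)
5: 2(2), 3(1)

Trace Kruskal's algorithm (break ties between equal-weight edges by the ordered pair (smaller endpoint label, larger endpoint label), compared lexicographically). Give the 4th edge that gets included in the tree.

2-4

Kruskal: consider edges lightest-first.
3–5 (1): add. Components now {1} {2} {3,5} {4}
2–5 (2): add. Components now {1} {2,3,5} {4}
1–3 (8): add. Components now {1,2,3,5} {4}
1–2 (10): skip — 1 and 2 already connected.
2–4 (13): add. Components now {1,2,3,4,5}
The 4th edge added is 2–4.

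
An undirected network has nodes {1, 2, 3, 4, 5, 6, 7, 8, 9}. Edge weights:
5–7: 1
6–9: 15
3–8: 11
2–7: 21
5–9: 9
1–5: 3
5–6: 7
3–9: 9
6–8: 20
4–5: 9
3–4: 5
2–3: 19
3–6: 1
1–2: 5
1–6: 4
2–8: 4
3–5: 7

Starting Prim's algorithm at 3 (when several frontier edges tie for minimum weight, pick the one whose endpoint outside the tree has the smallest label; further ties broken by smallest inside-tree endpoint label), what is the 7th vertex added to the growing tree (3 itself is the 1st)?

8

Prim, starting at 3.
Step 1: cheapest edge leaving the tree is 3–6 (1); add 6.
Step 2: cheapest edge leaving the tree is 1–6 (4); add 1.
Step 3: cheapest edge leaving the tree is 1–5 (3); add 5.
Step 4: cheapest edge leaving the tree is 5–7 (1); add 7.
Step 5: cheapest edge leaving the tree is 1–2 (5); add 2.
Step 6: cheapest edge leaving the tree is 2–8 (4); add 8.
Step 7: cheapest edge leaving the tree is 3–4 (5); add 4.
Step 8: cheapest edge leaving the tree is 3–9 (9); add 9.
Vertex order: 3, 6, 1, 5, 7, 2, 8, 4, 9. The 7th vertex is 8.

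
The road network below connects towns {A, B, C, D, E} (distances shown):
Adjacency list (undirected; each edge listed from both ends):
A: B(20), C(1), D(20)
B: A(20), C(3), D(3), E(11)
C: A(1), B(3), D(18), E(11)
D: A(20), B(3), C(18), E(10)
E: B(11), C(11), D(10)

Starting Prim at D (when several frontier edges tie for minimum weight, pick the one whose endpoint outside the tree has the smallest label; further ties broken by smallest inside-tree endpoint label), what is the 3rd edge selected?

Prim, starting at D.
Step 1: frontier [B D 3, D E 10, C D 18, A D 20] → take B D (3); add B.
Step 2: frontier [B C 3, B E 11, A B 20, D E 10, C D 18, A D 20] → take B C (3); add C.
Step 3: frontier [B E 11, A B 20, A C 1, C E 11, D E 10, A D 20] → take A C (1); add A.
Step 4: frontier [B E 11, C E 11, D E 10] → take D E (10); add E.
The 3rd edge added is A C.

A-C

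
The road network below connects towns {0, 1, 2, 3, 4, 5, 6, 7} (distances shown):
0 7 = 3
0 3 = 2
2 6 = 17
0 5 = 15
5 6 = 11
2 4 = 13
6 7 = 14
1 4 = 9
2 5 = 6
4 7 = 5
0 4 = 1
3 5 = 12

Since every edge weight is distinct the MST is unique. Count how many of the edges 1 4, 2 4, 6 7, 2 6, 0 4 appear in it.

2

Kruskal: consider edges lightest-first.
0 4 (1): add — endpoints in different components.
0 3 (2): add — endpoints in different components.
0 7 (3): add — endpoints in different components.
4 7 (5): skip — 4 and 7 already connected.
2 5 (6): add — endpoints in different components.
1 4 (9): add — endpoints in different components.
5 6 (11): add — endpoints in different components.
3 5 (12): add — endpoints in different components.
MST edge set: {0 4, 0 3, 0 7, 2 5, 1 4, 5 6, 3 5}.
Of the listed edges, {1 4, 0 4} are in the MST → 2.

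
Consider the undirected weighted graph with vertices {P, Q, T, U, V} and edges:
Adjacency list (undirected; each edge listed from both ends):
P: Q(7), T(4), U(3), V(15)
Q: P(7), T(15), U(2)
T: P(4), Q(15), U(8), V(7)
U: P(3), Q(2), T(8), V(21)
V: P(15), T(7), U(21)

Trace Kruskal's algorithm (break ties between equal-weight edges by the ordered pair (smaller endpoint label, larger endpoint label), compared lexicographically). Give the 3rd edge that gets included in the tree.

P-T

Sort edges by weight, then run Kruskal:
Q-U (2): add — endpoints in different components.
P-U (3): add — endpoints in different components.
P-T (4): add — endpoints in different components.
P-Q (7): skip — Q and P already connected.
T-V (7): add — endpoints in different components.
The 3rd edge added is P-T.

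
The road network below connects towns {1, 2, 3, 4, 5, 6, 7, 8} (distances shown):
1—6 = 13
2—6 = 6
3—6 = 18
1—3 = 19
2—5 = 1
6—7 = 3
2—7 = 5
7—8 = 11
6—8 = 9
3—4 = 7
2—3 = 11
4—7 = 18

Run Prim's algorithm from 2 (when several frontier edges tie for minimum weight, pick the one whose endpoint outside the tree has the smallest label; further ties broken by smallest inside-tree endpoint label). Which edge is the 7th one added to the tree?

Grow the tree from 2 using Prim:
Step 1: cheapest edge leaving the tree is 2—5 (1); add 5.
Step 2: cheapest edge leaving the tree is 2—7 (5); add 7.
Step 3: cheapest edge leaving the tree is 6—7 (3); add 6.
Step 4: cheapest edge leaving the tree is 6—8 (9); add 8.
Step 5: cheapest edge leaving the tree is 2—3 (11); add 3.
Step 6: cheapest edge leaving the tree is 3—4 (7); add 4.
Step 7: cheapest edge leaving the tree is 1—6 (13); add 1.
The 7th edge added is 1—6.

1-6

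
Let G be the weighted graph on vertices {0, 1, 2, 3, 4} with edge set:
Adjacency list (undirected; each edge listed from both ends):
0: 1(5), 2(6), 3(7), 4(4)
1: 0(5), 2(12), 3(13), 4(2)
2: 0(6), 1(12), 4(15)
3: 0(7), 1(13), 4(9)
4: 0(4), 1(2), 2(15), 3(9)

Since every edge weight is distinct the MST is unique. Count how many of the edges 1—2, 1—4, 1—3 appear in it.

Kruskal's algorithm — process edges by increasing weight (ties by edge label):
1—4 (2): add. Components now {0} {1,4} {2} {3}
0—4 (4): add. Components now {0,1,4} {2} {3}
0—1 (5): skip — 0 and 1 already connected.
0—2 (6): add. Components now {0,1,2,4} {3}
0—3 (7): add. Components now {0,1,2,3,4}
MST edge set: {1—4, 0—4, 0—2, 0—3}.
Of the listed edges, {1—4} are in the MST → 1.

1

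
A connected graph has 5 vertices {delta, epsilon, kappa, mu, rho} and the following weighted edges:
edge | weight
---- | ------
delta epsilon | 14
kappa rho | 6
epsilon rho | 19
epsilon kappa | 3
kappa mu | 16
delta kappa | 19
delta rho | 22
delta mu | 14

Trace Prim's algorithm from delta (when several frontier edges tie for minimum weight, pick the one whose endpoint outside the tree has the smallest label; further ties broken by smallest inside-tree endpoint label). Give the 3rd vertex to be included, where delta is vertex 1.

Prim, starting at delta.
Step 1: frontier [delta epsilon 14, delta mu 14, delta kappa 19, delta rho 22] → take delta epsilon (14); add epsilon.
Step 2: frontier [delta mu 14, delta kappa 19, delta rho 22, epsilon kappa 3, epsilon rho 19] → take epsilon kappa (3); add kappa.
Step 3: frontier [delta mu 14, delta rho 22, epsilon rho 19, kappa rho 6, kappa mu 16] → take kappa rho (6); add rho.
Step 4: frontier [delta mu 14, kappa mu 16] → take delta mu (14); add mu.
Vertex order: delta, epsilon, kappa, rho, mu. The 3rd vertex is kappa.

kappa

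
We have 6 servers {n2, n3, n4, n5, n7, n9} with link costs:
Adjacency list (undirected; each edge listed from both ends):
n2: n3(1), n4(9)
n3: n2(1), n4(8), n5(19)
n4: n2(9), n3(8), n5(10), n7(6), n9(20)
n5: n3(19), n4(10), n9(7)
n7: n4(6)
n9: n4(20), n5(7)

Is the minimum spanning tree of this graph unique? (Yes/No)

Yes

Kruskal's algorithm — process edges by increasing weight (ties by edge label):
n2–n3 (1): add. Components now {n5} {n2,n3} {n9} {n7} {n4}
n4–n7 (6): add. Components now {n5} {n2,n3} {n9} {n4,n7}
n5–n9 (7): add. Components now {n5,n9} {n2,n3} {n4,n7}
n3–n4 (8): add. Components now {n5,n9} {n2,n3,n4,n7}
n2–n4 (9): skip — n2 and n4 already connected.
n4–n5 (10): add. Components now {n2,n3,n4,n5,n7,n9}
Every non-tree edge has weight strictly greater than the heaviest edge on the tree path between its endpoints, so the MST is unique.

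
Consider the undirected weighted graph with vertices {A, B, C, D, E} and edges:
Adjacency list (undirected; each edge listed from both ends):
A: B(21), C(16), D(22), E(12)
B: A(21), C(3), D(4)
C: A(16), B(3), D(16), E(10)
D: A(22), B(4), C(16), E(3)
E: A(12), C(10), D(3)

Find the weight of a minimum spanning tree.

22

Grow the tree from C using Prim:
Step 1: cheapest edge leaving the tree is B–C (3); add B.
Step 2: cheapest edge leaving the tree is B–D (4); add D.
Step 3: cheapest edge leaving the tree is D–E (3); add E.
Step 4: cheapest edge leaving the tree is A–E (12); add A.
MST edges: B–C, B–D, D–E, A–E; total weight 3+4+3+12 = 22.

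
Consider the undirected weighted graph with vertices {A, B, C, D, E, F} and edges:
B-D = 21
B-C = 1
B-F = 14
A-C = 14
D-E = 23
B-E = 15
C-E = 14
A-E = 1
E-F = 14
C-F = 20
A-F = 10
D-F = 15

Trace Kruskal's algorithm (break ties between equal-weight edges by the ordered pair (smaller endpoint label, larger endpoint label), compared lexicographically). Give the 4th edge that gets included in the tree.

Sort edges by weight, then run Kruskal:
A-E (1): add. Components now {A,E} {B} {C} {D} {F}
B-C (1): add. Components now {A,E} {B,C} {D} {F}
A-F (10): add. Components now {A,E,F} {B,C} {D}
A-C (14): add. Components now {A,B,C,E,F} {D}
B-F (14): skip — B and F already connected.
C-E (14): skip — C and E already connected.
E-F (14): skip — E and F already connected.
B-E (15): skip — B and E already connected.
D-F (15): add. Components now {A,B,C,D,E,F}
The 4th edge added is A-C.

A-C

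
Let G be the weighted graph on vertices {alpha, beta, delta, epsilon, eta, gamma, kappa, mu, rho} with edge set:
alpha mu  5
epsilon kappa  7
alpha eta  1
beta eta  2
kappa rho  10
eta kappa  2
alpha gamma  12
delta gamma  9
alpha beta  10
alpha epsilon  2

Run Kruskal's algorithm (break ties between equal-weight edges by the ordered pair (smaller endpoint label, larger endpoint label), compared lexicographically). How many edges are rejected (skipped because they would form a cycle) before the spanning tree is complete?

Sort edges by weight, then run Kruskal:
alpha eta (1): add — endpoints in different components.
alpha epsilon (2): add — endpoints in different components.
beta eta (2): add — endpoints in different components.
eta kappa (2): add — endpoints in different components.
alpha mu (5): add — endpoints in different components.
epsilon kappa (7): skip — kappa and epsilon already connected.
delta gamma (9): add — endpoints in different components.
alpha beta (10): skip — alpha and beta already connected.
kappa rho (10): add — endpoints in different components.
alpha gamma (12): add — endpoints in different components.
Edges rejected before the tree was complete: 2.

2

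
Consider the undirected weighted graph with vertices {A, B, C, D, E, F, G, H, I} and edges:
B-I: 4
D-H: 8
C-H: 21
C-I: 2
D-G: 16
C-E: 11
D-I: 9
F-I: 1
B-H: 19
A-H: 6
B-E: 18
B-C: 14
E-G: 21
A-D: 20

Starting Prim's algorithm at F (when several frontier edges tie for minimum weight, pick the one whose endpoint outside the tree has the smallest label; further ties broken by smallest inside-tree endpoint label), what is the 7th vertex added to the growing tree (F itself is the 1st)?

Prim's algorithm from F:
Step 1: cheapest edge leaving the tree is F-I (1); add I.
Step 2: cheapest edge leaving the tree is C-I (2); add C.
Step 3: cheapest edge leaving the tree is B-I (4); add B.
Step 4: cheapest edge leaving the tree is D-I (9); add D.
Step 5: cheapest edge leaving the tree is D-H (8); add H.
Step 6: cheapest edge leaving the tree is A-H (6); add A.
Step 7: cheapest edge leaving the tree is C-E (11); add E.
Step 8: cheapest edge leaving the tree is D-G (16); add G.
Vertex order: F, I, C, B, D, H, A, E, G. The 7th vertex is A.

A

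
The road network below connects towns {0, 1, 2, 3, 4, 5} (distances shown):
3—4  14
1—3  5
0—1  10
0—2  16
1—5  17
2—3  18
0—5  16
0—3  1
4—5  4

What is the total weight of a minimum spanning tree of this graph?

40

Sort edges by weight, then run Kruskal:
0—3 (1): add — endpoints in different components.
4—5 (4): add — endpoints in different components.
1—3 (5): add — endpoints in different components.
0—1 (10): skip — 0 and 1 already connected.
3—4 (14): add — endpoints in different components.
0—2 (16): add — endpoints in different components.
MST edges: 0—3, 4—5, 1—3, 3—4, 0—2; total weight 1+4+5+14+16 = 40.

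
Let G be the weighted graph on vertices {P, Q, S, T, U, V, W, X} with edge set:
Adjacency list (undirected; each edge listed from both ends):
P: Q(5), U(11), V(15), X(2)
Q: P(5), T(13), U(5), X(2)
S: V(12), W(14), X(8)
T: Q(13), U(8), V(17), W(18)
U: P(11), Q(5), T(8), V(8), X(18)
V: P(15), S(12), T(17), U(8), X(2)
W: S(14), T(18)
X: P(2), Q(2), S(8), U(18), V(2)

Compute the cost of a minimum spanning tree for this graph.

Kruskal's algorithm — process edges by increasing weight (ties by edge label):
P-X (2): add — endpoints in different components.
Q-X (2): add — endpoints in different components.
V-X (2): add — endpoints in different components.
P-Q (5): skip — P and Q already connected.
Q-U (5): add — endpoints in different components.
S-X (8): add — endpoints in different components.
T-U (8): add — endpoints in different components.
U-V (8): skip — U and V already connected.
P-U (11): skip — U and P already connected.
S-V (12): skip — S and V already connected.
Q-T (13): skip — T and Q already connected.
S-W (14): add — endpoints in different components.
MST edges: P-X, Q-X, V-X, Q-U, S-X, T-U, S-W; total weight 2+2+2+5+8+8+14 = 41.

41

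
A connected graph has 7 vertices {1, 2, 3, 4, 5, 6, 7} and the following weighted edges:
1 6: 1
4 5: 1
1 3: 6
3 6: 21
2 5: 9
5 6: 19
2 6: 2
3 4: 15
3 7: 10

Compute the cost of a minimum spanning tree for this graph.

29

Grow the tree from 6 using Prim:
Step 1: cheapest edge leaving the tree is 1 6 (1); add 1.
Step 2: cheapest edge leaving the tree is 2 6 (2); add 2.
Step 3: cheapest edge leaving the tree is 1 3 (6); add 3.
Step 4: cheapest edge leaving the tree is 2 5 (9); add 5.
Step 5: cheapest edge leaving the tree is 4 5 (1); add 4.
Step 6: cheapest edge leaving the tree is 3 7 (10); add 7.
MST edges: 1 6, 2 6, 1 3, 2 5, 4 5, 3 7; total weight 1+2+6+9+1+10 = 29.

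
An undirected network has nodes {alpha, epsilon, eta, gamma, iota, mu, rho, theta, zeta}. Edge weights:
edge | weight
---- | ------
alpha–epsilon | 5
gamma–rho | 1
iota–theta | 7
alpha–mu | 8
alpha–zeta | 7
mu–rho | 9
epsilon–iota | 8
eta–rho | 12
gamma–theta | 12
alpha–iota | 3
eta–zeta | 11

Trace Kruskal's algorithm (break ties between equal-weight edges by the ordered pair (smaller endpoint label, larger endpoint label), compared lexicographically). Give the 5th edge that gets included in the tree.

Kruskal: consider edges lightest-first.
gamma–rho (1): add — endpoints in different components.
alpha–iota (3): add — endpoints in different components.
alpha–epsilon (5): add — endpoints in different components.
alpha–zeta (7): add — endpoints in different components.
iota–theta (7): add — endpoints in different components.
alpha–mu (8): add — endpoints in different components.
epsilon–iota (8): skip — epsilon and iota already connected.
mu–rho (9): add — endpoints in different components.
eta–zeta (11): add — endpoints in different components.
The 5th edge added is iota–theta.

iota-theta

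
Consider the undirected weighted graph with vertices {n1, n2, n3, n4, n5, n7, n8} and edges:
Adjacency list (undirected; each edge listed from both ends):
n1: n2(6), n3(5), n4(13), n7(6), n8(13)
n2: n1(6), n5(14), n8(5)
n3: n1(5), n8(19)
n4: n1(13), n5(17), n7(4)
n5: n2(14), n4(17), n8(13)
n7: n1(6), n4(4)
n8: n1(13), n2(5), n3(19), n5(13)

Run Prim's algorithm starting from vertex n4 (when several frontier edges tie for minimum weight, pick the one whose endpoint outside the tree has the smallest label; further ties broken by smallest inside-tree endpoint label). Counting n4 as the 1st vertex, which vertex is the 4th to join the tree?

Prim's algorithm from n4:
Step 1: cheapest edge leaving the tree is n4-n7 (4); add n7.
Step 2: cheapest edge leaving the tree is n1-n7 (6); add n1.
Step 3: cheapest edge leaving the tree is n1-n3 (5); add n3.
Step 4: cheapest edge leaving the tree is n1-n2 (6); add n2.
Step 5: cheapest edge leaving the tree is n2-n8 (5); add n8.
Step 6: cheapest edge leaving the tree is n5-n8 (13); add n5.
Vertex order: n4, n7, n1, n3, n2, n8, n5. The 4th vertex is n3.

n3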